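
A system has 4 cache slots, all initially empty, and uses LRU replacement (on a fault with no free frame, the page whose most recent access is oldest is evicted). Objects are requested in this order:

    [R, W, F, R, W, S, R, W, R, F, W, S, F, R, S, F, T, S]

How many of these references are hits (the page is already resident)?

R → fault, frames (R)
W → fault, frames (R W)
F → fault, frames (R W F)
R → hit
W → hit
S → fault, frames (F R W S)
R → hit
W → hit
R → hit
F → hit
W → hit
S → hit
F → hit
R → hit
S → hit
F → hit
T → fault, evict W, frames (R S F T)
S → hit
Hits: 13.

13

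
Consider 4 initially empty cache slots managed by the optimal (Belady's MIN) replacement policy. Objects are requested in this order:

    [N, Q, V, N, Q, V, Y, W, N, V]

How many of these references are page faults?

5

N: miss, frames (N)
Q: miss, frames (N Q)
V: miss, frames (N Q V)
N: hit
Q: hit
V: hit
Y: miss, frames (N Q V Y)
W: miss, evict Y, frames (N Q V W)
N: hit
V: hit
Page faults: 5.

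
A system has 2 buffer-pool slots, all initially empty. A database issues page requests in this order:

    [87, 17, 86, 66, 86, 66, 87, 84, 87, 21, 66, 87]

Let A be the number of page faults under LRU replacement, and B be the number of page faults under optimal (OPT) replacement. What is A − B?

Under LRU: F F F F . . F F . F F F → 9 faults.
Under OPT: F F F F . . F F . F F . → 8 faults.
A − B = 9 − 8 = 1.

1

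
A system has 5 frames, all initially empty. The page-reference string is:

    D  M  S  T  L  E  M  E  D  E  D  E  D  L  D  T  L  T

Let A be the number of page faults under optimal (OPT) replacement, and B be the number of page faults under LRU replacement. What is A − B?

Under OPT: F F F F F F . . . . . . . . . . . . → 6 faults.
Under LRU: F F F F F F . . F . . . . . . . . . → 7 faults.
A − B = 6 − 7 = -1.

-1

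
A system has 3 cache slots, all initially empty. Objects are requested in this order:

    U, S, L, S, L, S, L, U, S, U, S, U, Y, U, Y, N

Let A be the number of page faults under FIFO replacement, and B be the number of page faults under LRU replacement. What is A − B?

Under FIFO: F F F . . . . . . . . . F F . F → 6 faults.
Under LRU: F F F . . . . . . . . . F . . F → 5 faults.
A − B = 6 − 5 = 1.

1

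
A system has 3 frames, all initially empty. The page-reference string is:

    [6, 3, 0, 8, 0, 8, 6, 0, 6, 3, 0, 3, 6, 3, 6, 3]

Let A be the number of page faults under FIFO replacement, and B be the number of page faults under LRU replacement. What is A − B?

1

Under FIFO: F F F F . . F . . F F . . . . . → 7 faults.
Under LRU: F F F F . . F . . F . . . . . . → 6 faults.
A − B = 7 − 6 = 1.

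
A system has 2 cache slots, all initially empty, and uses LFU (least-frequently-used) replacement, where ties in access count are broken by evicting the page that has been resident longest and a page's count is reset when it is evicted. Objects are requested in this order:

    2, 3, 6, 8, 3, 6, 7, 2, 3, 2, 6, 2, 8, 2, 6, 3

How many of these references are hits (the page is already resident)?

2 -> fault, frames [2]
3 -> fault, frames [2, 3]
6 -> fault, evict 2, frames [3, 6]
8 -> fault, evict 3, frames [6, 8]
3 -> fault, evict 6, frames [8, 3]
6 -> fault, evict 8, frames [3, 6]
7 -> fault, evict 3, frames [6, 7]
2 -> fault, evict 6, frames [7, 2]
3 -> fault, evict 7, frames [2, 3]
2 -> hit
6 -> fault, evict 3, frames [2, 6]
2 -> hit
8 -> fault, evict 6, frames [2, 8]
2 -> hit
6 -> fault, evict 8, frames [2, 6]
3 -> fault, evict 6, frames [2, 3]
Hits: 3.

3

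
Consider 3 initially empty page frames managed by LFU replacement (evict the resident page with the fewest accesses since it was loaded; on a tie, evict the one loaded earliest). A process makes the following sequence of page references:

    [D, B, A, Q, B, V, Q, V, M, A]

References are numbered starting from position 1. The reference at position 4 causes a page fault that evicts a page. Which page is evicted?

pos 1: D -> fault, frames {D}
pos 2: B -> fault, frames {D,B}
pos 3: A -> fault, frames {D,B,A}
pos 4: Q -> fault, evict D, frames {B,A,Q}
At position 4, page D is evicted.

D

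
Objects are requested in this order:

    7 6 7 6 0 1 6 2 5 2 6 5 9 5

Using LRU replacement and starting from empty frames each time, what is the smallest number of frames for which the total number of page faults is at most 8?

f=1: 14 faults
f=2: 10 faults
f=3: 7 faults
f=4: 7 faults
f=5: 7 faults
f=6: 7 faults
f=7: 7 faults
Smallest f with faults ≤ 8 is 3.

3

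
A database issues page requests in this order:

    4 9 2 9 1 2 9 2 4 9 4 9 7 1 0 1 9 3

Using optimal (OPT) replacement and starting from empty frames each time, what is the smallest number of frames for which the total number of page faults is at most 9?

f=1: 18 faults
f=2: 11 faults
f=3: 8 faults
f=4: 7 faults
f=5: 7 faults
f=6: 7 faults
f=7: 7 faults
Smallest f with faults ≤ 9 is 3.

3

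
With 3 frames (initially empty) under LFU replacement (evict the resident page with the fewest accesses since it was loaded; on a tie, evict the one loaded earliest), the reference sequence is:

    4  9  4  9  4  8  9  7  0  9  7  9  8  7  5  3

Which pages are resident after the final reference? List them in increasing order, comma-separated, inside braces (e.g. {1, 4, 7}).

4: miss, frames {4}
9: miss, frames {4,9}
4: hit
9: hit
4: hit
8: miss, frames {4,9,8}
9: hit
7: miss, evict 8, frames {4,9,7}
0: miss, evict 7, frames {4,9,0}
9: hit
7: miss, evict 0, frames {4,9,7}
9: hit
8: miss, evict 7, frames {4,9,8}
7: miss, evict 8, frames {4,9,7}
5: miss, evict 7, frames {4,9,5}
3: miss, evict 5, frames {4,9,3}

{3, 4, 9}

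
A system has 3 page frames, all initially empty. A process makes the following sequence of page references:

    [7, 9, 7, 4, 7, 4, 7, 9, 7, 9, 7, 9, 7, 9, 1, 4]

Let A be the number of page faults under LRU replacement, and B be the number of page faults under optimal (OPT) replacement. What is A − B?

1

Under LRU: F F . F . . . . . . . . . . F F → 5 faults.
Under OPT: F F . F . . . . . . . . . . F . → 4 faults.
A − B = 5 − 4 = 1.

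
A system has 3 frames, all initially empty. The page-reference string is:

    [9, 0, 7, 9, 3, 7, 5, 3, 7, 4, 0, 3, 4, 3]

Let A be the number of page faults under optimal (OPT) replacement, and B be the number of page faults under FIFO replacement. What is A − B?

-1

Under OPT: F F F . F . F . . F F . . . → 7 faults.
Under FIFO: F F F . F . F . . F F F . . → 8 faults.
A − B = 7 − 8 = -1.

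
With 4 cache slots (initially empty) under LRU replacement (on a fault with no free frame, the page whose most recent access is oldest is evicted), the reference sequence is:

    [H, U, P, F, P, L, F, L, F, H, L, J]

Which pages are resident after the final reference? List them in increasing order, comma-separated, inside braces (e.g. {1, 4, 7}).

H → fault, frames {H}
U → fault, frames {H,U}
P → fault, frames {H,U,P}
F → fault, frames {H,U,P,F}
P → hit
L → fault, evict H, frames {U,F,P,L}
F → hit
L → hit
F → hit
H → fault, evict U, frames {P,L,F,H}
L → hit
J → fault, evict P, frames {F,H,L,J}

{F, H, J, L}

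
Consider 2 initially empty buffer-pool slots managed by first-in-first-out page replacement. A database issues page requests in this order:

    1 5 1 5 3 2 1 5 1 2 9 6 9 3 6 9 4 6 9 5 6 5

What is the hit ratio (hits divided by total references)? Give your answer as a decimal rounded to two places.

1 -> fault, frames [1]
5 -> fault, frames [1, 5]
1 -> hit
5 -> hit
3 -> fault, evict 1, frames [5, 3]
2 -> fault, evict 5, frames [3, 2]
1 -> fault, evict 3, frames [2, 1]
5 -> fault, evict 2, frames [1, 5]
1 -> hit
2 -> fault, evict 1, frames [5, 2]
9 -> fault, evict 5, frames [2, 9]
6 -> fault, evict 2, frames [9, 6]
9 -> hit
3 -> fault, evict 9, frames [6, 3]
6 -> hit
9 -> fault, evict 6, frames [3, 9]
4 -> fault, evict 3, frames [9, 4]
6 -> fault, evict 9, frames [4, 6]
9 -> fault, evict 4, frames [6, 9]
5 -> fault, evict 6, frames [9, 5]
6 -> fault, evict 9, frames [5, 6]
5 -> hit
Hits: 6 of 22 references → 6/22 = 0.2727.

0.27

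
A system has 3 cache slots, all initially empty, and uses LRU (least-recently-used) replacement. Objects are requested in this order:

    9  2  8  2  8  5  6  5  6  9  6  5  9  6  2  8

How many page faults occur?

8

9: fault, frames {9}
2: fault, frames {9,2}
8: fault, frames {9,2,8}
2: hit
8: hit
5: fault, evict 9, frames {2,8,5}
6: fault, evict 2, frames {8,5,6}
5: hit
6: hit
9: fault, evict 8, frames {5,6,9}
6: hit
5: hit
9: hit
6: hit
2: fault, evict 5, frames {9,6,2}
8: fault, evict 9, frames {6,2,8}
Page faults: 8.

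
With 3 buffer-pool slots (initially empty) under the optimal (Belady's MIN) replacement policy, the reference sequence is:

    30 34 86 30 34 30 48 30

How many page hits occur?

30 → fault, frames (30)
34 → fault, frames (30 34)
86 → fault, frames (30 34 86)
30 → hit
34 → hit
30 → hit
48 → fault, evict 86, frames (30 34 48)
30 → hit
Hits: 4.

4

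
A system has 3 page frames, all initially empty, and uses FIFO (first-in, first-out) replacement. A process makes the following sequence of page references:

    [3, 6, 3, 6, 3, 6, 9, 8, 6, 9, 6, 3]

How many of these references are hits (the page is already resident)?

3 → fault, frames (3)
6 → fault, frames (3 6)
3 → hit
6 → hit
3 → hit
6 → hit
9 → fault, frames (3 6 9)
8 → fault, evict 3, frames (6 9 8)
6 → hit
9 → hit
6 → hit
3 → fault, evict 6, frames (9 8 3)
Hits: 7.

7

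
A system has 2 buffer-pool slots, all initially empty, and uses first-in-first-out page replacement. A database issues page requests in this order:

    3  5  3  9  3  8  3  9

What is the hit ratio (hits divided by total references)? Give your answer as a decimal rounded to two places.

0.25

3: fault, frames [3]
5: fault, frames [3, 5]
3: hit
9: fault, evict 3, frames [5, 9]
3: fault, evict 5, frames [9, 3]
8: fault, evict 9, frames [3, 8]
3: hit
9: fault, evict 3, frames [8, 9]
Hits: 2 of 8 references → 2/8 = 0.2500.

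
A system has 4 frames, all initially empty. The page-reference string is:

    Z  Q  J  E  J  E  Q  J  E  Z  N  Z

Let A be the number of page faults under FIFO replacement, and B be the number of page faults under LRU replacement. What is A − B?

Under FIFO: F F F F . . . . . . F F → 6 faults.
Under LRU: F F F F . . . . . . F . → 5 faults.
A − B = 6 − 5 = 1.

1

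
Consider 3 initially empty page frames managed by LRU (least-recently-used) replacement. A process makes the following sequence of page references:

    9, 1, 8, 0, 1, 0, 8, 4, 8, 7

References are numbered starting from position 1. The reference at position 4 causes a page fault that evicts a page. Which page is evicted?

9

pos 1: 9 -> miss, frames [9]
pos 2: 1 -> miss, frames [9, 1]
pos 3: 8 -> miss, frames [9, 1, 8]
pos 4: 0 -> miss, evict 9, frames [1, 8, 0]
At position 4, page 9 is evicted.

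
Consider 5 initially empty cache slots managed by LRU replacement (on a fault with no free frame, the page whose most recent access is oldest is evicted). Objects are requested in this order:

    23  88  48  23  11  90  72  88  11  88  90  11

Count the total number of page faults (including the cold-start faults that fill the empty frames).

23: miss, frames [23]
88: miss, frames [23, 88]
48: miss, frames [23, 88, 48]
23: hit
11: miss, frames [88, 48, 23, 11]
90: miss, frames [88, 48, 23, 11, 90]
72: miss, evict 88, frames [48, 23, 11, 90, 72]
88: miss, evict 48, frames [23, 11, 90, 72, 88]
11: hit
88: hit
90: hit
11: hit
Page faults: 7.

7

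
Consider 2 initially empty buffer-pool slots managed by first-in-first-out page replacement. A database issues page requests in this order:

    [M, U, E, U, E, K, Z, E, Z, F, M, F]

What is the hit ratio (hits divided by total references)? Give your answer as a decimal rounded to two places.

M: miss, frames (M)
U: miss, frames (M U)
E: miss, evict M, frames (U E)
U: hit
E: hit
K: miss, evict U, frames (E K)
Z: miss, evict E, frames (K Z)
E: miss, evict K, frames (Z E)
Z: hit
F: miss, evict Z, frames (E F)
M: miss, evict E, frames (F M)
F: hit
Hits: 4 of 12 references → 4/12 = 0.3333.

0.33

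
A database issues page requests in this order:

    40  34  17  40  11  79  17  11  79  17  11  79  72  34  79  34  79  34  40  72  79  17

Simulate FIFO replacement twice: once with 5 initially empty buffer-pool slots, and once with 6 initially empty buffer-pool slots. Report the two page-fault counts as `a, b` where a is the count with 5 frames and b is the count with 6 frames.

5 frames: F F F . F F . . . . . . F . . . . . F . . . → 7 faults.
6 frames: F F F . F F . . . . . . F . . . . . . . . . → 6 faults.
6 < 7: adding a frame reduced faults, as is typical.

7, 6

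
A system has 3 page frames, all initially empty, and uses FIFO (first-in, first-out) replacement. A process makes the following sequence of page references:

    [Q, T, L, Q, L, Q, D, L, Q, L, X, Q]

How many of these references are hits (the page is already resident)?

Q: miss, frames {Q}
T: miss, frames {Q,T}
L: miss, frames {Q,T,L}
Q: hit
L: hit
Q: hit
D: miss, evict Q, frames {T,L,D}
L: hit
Q: miss, evict T, frames {L,D,Q}
L: hit
X: miss, evict L, frames {D,Q,X}
Q: hit
Hits: 6.

6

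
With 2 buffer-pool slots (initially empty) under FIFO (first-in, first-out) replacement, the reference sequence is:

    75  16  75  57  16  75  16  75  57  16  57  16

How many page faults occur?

6

75: fault, frames (75)
16: fault, frames (75 16)
75: hit
57: fault, evict 75, frames (16 57)
16: hit
75: fault, evict 16, frames (57 75)
16: fault, evict 57, frames (75 16)
75: hit
57: fault, evict 75, frames (16 57)
16: hit
57: hit
16: hit
Page faults: 6.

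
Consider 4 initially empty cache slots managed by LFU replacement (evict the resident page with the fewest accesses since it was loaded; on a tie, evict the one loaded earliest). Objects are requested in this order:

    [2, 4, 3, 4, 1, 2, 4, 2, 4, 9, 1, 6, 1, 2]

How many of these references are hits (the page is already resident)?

2: fault, frames (2)
4: fault, frames (2 4)
3: fault, frames (2 4 3)
4: hit
1: fault, frames (2 4 3 1)
2: hit
4: hit
2: hit
4: hit
9: fault, evict 3, frames (2 4 1 9)
1: hit
6: fault, evict 9, frames (2 4 1 6)
1: hit
2: hit
Hits: 8.

8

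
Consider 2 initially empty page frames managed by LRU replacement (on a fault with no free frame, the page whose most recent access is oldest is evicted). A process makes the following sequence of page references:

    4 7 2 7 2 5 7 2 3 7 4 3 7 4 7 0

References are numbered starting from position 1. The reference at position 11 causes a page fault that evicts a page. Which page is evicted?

pos 1: 4 → fault, frames {4}
pos 2: 7 → fault, frames {4,7}
pos 3: 2 → fault, evict 4, frames {7,2}
pos 4: 7 → hit
pos 5: 2 → hit
pos 6: 5 → fault, evict 7, frames {2,5}
pos 7: 7 → fault, evict 2, frames {5,7}
pos 8: 2 → fault, evict 5, frames {7,2}
pos 9: 3 → fault, evict 7, frames {2,3}
pos 10: 7 → fault, evict 2, frames {3,7}
pos 11: 4 → fault, evict 3, frames {7,4}
At position 11, page 3 is evicted.

3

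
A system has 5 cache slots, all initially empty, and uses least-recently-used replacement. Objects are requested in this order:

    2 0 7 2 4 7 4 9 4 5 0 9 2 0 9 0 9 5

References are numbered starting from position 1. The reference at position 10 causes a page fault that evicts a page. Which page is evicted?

pos 1: 2: miss, frames (2)
pos 2: 0: miss, frames (2 0)
pos 3: 7: miss, frames (2 0 7)
pos 4: 2: hit
pos 5: 4: miss, frames (0 7 2 4)
pos 6: 7: hit
pos 7: 4: hit
pos 8: 9: miss, frames (0 2 7 4 9)
pos 9: 4: hit
pos 10: 5: miss, evict 0, frames (2 7 9 4 5)
At position 10, page 0 is evicted.

0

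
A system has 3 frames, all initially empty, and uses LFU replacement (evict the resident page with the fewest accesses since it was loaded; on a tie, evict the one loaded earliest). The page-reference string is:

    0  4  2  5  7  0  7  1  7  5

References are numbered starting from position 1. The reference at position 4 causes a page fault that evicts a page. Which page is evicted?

0

pos 1: 0: fault, frames [0]
pos 2: 4: fault, frames [0, 4]
pos 3: 2: fault, frames [0, 4, 2]
pos 4: 5: fault, evict 0, frames [4, 2, 5]
At position 4, page 0 is evicted.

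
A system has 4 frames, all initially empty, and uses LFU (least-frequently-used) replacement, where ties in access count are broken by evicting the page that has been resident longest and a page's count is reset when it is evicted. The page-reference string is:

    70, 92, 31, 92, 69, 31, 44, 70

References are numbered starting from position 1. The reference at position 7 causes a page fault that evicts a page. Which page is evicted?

pos 1: 70 -> fault, frames (70)
pos 2: 92 -> fault, frames (70 92)
pos 3: 31 -> fault, frames (70 92 31)
pos 4: 92 -> hit
pos 5: 69 -> fault, frames (70 92 31 69)
pos 6: 31 -> hit
pos 7: 44 -> fault, evict 70, frames (92 31 69 44)
At position 7, page 70 is evicted.

70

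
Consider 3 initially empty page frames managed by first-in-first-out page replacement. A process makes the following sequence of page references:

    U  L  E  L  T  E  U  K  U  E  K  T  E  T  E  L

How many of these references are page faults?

U → fault, frames (U)
L → fault, frames (U L)
E → fault, frames (U L E)
L → hit
T → fault, evict U, frames (L E T)
E → hit
U → fault, evict L, frames (E T U)
K → fault, evict E, frames (T U K)
U → hit
E → fault, evict T, frames (U K E)
K → hit
T → fault, evict U, frames (K E T)
E → hit
T → hit
E → hit
L → fault, evict K, frames (E T L)
Page faults: 9.

9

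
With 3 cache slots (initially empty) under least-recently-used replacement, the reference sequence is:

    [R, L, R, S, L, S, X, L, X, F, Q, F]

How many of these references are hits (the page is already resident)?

6

R → fault, frames [R]
L → fault, frames [R, L]
R → hit
S → fault, frames [L, R, S]
L → hit
S → hit
X → fault, evict R, frames [L, S, X]
L → hit
X → hit
F → fault, evict S, frames [L, X, F]
Q → fault, evict L, frames [X, F, Q]
F → hit
Hits: 6.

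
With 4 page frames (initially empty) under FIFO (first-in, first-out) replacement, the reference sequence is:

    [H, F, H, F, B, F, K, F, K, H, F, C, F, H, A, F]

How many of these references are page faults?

H -> miss, frames (H)
F -> miss, frames (H F)
H -> hit
F -> hit
B -> miss, frames (H F B)
F -> hit
K -> miss, frames (H F B K)
F -> hit
K -> hit
H -> hit
F -> hit
C -> miss, evict H, frames (F B K C)
F -> hit
H -> miss, evict F, frames (B K C H)
A -> miss, evict B, frames (K C H A)
F -> miss, evict K, frames (C H A F)
Page faults: 8.

8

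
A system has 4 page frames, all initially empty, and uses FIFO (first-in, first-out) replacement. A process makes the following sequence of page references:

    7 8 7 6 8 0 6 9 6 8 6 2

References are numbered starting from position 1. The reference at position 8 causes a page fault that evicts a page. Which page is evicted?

7

pos 1: 7 → fault, frames [7]
pos 2: 8 → fault, frames [7, 8]
pos 3: 7 → hit
pos 4: 6 → fault, frames [7, 8, 6]
pos 5: 8 → hit
pos 6: 0 → fault, frames [7, 8, 6, 0]
pos 7: 6 → hit
pos 8: 9 → fault, evict 7, frames [8, 6, 0, 9]
At position 8, page 7 is evicted.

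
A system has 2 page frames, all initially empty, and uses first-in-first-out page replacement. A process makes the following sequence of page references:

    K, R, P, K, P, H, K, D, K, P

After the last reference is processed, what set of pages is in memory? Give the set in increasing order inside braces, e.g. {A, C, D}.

{K, P}

K → miss, frames {K}
R → miss, frames {K,R}
P → miss, evict K, frames {R,P}
K → miss, evict R, frames {P,K}
P → hit
H → miss, evict P, frames {K,H}
K → hit
D → miss, evict K, frames {H,D}
K → miss, evict H, frames {D,K}
P → miss, evict D, frames {K,P}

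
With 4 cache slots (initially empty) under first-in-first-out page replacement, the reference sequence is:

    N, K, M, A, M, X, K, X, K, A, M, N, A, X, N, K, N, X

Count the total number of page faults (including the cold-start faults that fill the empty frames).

7

N: miss, frames [N]
K: miss, frames [N, K]
M: miss, frames [N, K, M]
A: miss, frames [N, K, M, A]
M: hit
X: miss, evict N, frames [K, M, A, X]
K: hit
X: hit
K: hit
A: hit
M: hit
N: miss, evict K, frames [M, A, X, N]
A: hit
X: hit
N: hit
K: miss, evict M, frames [A, X, N, K]
N: hit
X: hit
Page faults: 7.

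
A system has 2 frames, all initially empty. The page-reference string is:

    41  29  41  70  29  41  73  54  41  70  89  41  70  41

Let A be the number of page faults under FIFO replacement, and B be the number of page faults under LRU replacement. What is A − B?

Under FIFO: F F . F . F F F F F F F F . → 11 faults.
Under LRU: F F . F F F F F F F F F F . → 12 faults.
A − B = 11 − 12 = -1.

-1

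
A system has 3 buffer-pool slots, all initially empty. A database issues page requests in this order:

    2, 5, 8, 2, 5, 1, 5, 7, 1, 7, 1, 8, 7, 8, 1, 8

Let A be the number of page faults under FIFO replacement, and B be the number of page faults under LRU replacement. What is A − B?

Under FIFO: F F F . . F . F . . . . . . . . → 5 faults.
Under LRU: F F F . . F . F . . . F . . . . → 6 faults.
A − B = 5 − 6 = -1.

-1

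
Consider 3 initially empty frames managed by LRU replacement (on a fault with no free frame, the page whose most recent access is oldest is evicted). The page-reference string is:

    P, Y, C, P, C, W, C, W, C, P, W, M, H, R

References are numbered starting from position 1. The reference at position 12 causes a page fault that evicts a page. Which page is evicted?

pos 1: P -> fault, frames {P}
pos 2: Y -> fault, frames {P,Y}
pos 3: C -> fault, frames {P,Y,C}
pos 4: P -> hit
pos 5: C -> hit
pos 6: W -> fault, evict Y, frames {P,C,W}
pos 7: C -> hit
pos 8: W -> hit
pos 9: C -> hit
pos 10: P -> hit
pos 11: W -> hit
pos 12: M -> fault, evict C, frames {P,W,M}
At position 12, page C is evicted.

C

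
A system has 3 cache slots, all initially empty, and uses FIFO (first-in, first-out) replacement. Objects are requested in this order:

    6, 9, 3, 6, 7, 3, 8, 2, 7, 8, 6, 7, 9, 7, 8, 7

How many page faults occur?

10

6 -> miss, frames (6)
9 -> miss, frames (6 9)
3 -> miss, frames (6 9 3)
6 -> hit
7 -> miss, evict 6, frames (9 3 7)
3 -> hit
8 -> miss, evict 9, frames (3 7 8)
2 -> miss, evict 3, frames (7 8 2)
7 -> hit
8 -> hit
6 -> miss, evict 7, frames (8 2 6)
7 -> miss, evict 8, frames (2 6 7)
9 -> miss, evict 2, frames (6 7 9)
7 -> hit
8 -> miss, evict 6, frames (7 9 8)
7 -> hit
Page faults: 10.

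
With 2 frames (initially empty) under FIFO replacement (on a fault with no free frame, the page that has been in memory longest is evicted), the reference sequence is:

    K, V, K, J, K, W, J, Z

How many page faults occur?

7

K → miss, frames {K}
V → miss, frames {K,V}
K → hit
J → miss, evict K, frames {V,J}
K → miss, evict V, frames {J,K}
W → miss, evict J, frames {K,W}
J → miss, evict K, frames {W,J}
Z → miss, evict W, frames {J,Z}
Page faults: 7.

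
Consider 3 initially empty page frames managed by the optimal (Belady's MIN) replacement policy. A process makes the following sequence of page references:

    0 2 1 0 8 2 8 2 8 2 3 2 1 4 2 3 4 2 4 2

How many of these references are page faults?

6

0 → fault, frames [0]
2 → fault, frames [0, 2]
1 → fault, frames [0, 2, 1]
0 → hit
8 → fault, evict 0, frames [2, 1, 8]
2 → hit
8 → hit
2 → hit
8 → hit
2 → hit
3 → fault, evict 8, frames [2, 1, 3]
2 → hit
1 → hit
4 → fault, evict 1, frames [2, 3, 4]
2 → hit
3 → hit
4 → hit
2 → hit
4 → hit
2 → hit
Page faults: 6.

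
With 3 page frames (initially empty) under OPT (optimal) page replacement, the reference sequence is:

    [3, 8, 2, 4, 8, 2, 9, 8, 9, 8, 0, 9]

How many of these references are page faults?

3 → miss, frames {3}
8 → miss, frames {3,8}
2 → miss, frames {3,8,2}
4 → miss, evict 3, frames {8,2,4}
8 → hit
2 → hit
9 → miss, evict 4, frames {8,2,9}
8 → hit
9 → hit
8 → hit
0 → miss, evict 2, frames {8,9,0}
9 → hit
Page faults: 6.

6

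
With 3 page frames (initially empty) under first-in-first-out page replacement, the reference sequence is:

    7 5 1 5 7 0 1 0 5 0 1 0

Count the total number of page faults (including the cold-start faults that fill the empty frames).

7: miss, frames {7}
5: miss, frames {7,5}
1: miss, frames {7,5,1}
5: hit
7: hit
0: miss, evict 7, frames {5,1,0}
1: hit
0: hit
5: hit
0: hit
1: hit
0: hit
Page faults: 4.

4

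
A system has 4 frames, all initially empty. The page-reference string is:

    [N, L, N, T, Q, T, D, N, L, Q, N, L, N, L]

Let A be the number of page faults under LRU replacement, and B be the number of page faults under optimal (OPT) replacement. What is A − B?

Under LRU: F F . F F . F . F F . . . . → 7 faults.
Under OPT: F F . F F . F . . . . . . . → 5 faults.
A − B = 7 − 5 = 2.

2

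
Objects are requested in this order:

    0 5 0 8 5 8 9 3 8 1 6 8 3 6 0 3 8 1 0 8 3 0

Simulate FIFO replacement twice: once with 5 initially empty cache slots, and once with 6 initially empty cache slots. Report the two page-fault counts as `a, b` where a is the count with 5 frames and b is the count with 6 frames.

5 frames: F F . F . . F F . F F . . . F . F . . . . . → 9 faults.
6 frames: F F . F . . F F . F F . . . F . . . . . . . → 8 faults.
8 < 9: adding a frame reduced faults, as is typical.

9, 8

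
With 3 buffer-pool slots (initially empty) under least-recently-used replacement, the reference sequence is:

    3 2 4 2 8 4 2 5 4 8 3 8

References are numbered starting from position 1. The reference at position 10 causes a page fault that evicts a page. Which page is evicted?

2

pos 1: 3 → miss, frames {3}
pos 2: 2 → miss, frames {3,2}
pos 3: 4 → miss, frames {3,2,4}
pos 4: 2 → hit
pos 5: 8 → miss, evict 3, frames {4,2,8}
pos 6: 4 → hit
pos 7: 2 → hit
pos 8: 5 → miss, evict 8, frames {4,2,5}
pos 9: 4 → hit
pos 10: 8 → miss, evict 2, frames {5,4,8}
At position 10, page 2 is evicted.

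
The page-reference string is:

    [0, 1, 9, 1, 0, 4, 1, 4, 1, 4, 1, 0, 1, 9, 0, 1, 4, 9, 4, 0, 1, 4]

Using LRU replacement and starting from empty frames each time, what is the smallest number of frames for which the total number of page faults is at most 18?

2

f=1: 22 faults
f=2: 15 faults
f=3: 9 faults
f=4: 4 faults
Smallest f with faults ≤ 18 is 2.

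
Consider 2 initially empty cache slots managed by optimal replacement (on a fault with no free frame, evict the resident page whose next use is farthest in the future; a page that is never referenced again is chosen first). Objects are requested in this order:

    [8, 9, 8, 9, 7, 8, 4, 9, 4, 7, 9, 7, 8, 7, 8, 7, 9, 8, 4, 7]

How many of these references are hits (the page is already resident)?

8 → miss, frames {8}
9 → miss, frames {8,9}
8 → hit
9 → hit
7 → miss, evict 9, frames {8,7}
8 → hit
4 → miss, evict 8, frames {7,4}
9 → miss, evict 7, frames {4,9}
4 → hit
7 → miss, evict 4, frames {9,7}
9 → hit
7 → hit
8 → miss, evict 9, frames {7,8}
7 → hit
8 → hit
7 → hit
9 → miss, evict 7, frames {8,9}
8 → hit
4 → miss, evict 9, frames {8,4}
7 → miss, evict 4, frames {8,7}
Hits: 10.

10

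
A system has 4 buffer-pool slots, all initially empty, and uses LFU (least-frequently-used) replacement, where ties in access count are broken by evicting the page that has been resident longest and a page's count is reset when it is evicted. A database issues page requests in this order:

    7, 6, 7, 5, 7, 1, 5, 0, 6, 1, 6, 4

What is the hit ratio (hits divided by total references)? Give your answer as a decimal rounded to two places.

0.33

7 -> miss, frames (7)
6 -> miss, frames (7 6)
7 -> hit
5 -> miss, frames (7 6 5)
7 -> hit
1 -> miss, frames (7 6 5 1)
5 -> hit
0 -> miss, evict 6, frames (7 5 1 0)
6 -> miss, evict 1, frames (7 5 0 6)
1 -> miss, evict 0, frames (7 5 6 1)
6 -> hit
4 -> miss, evict 1, frames (7 5 6 4)
Hits: 4 of 12 references → 4/12 = 0.3333.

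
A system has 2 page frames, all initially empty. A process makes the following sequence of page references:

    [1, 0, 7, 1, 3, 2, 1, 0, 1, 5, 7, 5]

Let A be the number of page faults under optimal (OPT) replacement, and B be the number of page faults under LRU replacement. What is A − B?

Under OPT: F F F . F F . F . F F . → 8 faults.
Under LRU: F F F F F F F F . F F . → 10 faults.
A − B = 8 − 10 = -2.

-2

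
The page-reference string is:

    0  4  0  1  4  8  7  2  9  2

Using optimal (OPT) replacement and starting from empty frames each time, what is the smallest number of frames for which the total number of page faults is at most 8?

f=1: 10 faults
f=2: 7 faults
f=3: 7 faults
f=4: 7 faults
f=5: 7 faults
f=6: 7 faults
f=7: 7 faults
Smallest f with faults ≤ 8 is 2.

2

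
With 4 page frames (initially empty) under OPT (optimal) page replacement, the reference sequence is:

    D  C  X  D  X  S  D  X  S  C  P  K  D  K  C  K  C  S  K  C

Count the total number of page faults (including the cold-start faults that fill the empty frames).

6

D → miss, frames {D}
C → miss, frames {D,C}
X → miss, frames {D,C,X}
D → hit
X → hit
S → miss, frames {D,C,X,S}
D → hit
X → hit
S → hit
C → hit
P → miss, evict X, frames {D,C,S,P}
K → miss, evict P, frames {D,C,S,K}
D → hit
K → hit
C → hit
K → hit
C → hit
S → hit
K → hit
C → hit
Page faults: 6.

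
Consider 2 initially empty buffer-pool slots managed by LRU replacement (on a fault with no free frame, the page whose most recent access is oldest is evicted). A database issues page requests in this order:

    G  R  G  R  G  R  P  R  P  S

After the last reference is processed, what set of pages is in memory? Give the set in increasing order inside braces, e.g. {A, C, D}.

G → fault, frames [G]
R → fault, frames [G, R]
G → hit
R → hit
G → hit
R → hit
P → fault, evict G, frames [R, P]
R → hit
P → hit
S → fault, evict R, frames [P, S]

{P, S}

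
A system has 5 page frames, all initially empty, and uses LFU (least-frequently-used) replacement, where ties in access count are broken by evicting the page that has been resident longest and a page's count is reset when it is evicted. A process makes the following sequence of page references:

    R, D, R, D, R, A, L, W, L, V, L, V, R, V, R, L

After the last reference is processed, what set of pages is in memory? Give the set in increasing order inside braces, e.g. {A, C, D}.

{D, L, R, V, W}

R → miss, frames [R]
D → miss, frames [R, D]
R → hit
D → hit
R → hit
A → miss, frames [R, D, A]
L → miss, frames [R, D, A, L]
W → miss, frames [R, D, A, L, W]
L → hit
V → miss, evict A, frames [R, D, L, W, V]
L → hit
V → hit
R → hit
V → hit
R → hit
L → hit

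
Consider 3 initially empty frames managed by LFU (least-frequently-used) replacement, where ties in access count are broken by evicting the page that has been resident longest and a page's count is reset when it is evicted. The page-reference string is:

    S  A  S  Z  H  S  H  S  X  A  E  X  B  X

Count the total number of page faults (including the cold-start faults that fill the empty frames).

10

S: miss, frames [S]
A: miss, frames [S, A]
S: hit
Z: miss, frames [S, A, Z]
H: miss, evict A, frames [S, Z, H]
S: hit
H: hit
S: hit
X: miss, evict Z, frames [S, H, X]
A: miss, evict X, frames [S, H, A]
E: miss, evict A, frames [S, H, E]
X: miss, evict E, frames [S, H, X]
B: miss, evict X, frames [S, H, B]
X: miss, evict B, frames [S, H, X]
Page faults: 10.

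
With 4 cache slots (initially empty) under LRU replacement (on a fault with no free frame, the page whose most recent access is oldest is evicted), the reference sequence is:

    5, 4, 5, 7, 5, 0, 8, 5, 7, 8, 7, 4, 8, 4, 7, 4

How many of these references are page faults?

5 -> miss, frames [5]
4 -> miss, frames [5, 4]
5 -> hit
7 -> miss, frames [4, 5, 7]
5 -> hit
0 -> miss, frames [4, 7, 5, 0]
8 -> miss, evict 4, frames [7, 5, 0, 8]
5 -> hit
7 -> hit
8 -> hit
7 -> hit
4 -> miss, evict 0, frames [5, 8, 7, 4]
8 -> hit
4 -> hit
7 -> hit
4 -> hit
Page faults: 6.

6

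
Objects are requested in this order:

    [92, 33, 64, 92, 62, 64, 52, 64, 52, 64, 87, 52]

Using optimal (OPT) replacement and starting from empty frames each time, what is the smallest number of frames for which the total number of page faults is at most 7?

2

f=1: 12 faults
f=2: 6 faults
f=3: 6 faults
f=4: 6 faults
f=5: 6 faults
f=6: 6 faults
Smallest f with faults ≤ 7 is 2.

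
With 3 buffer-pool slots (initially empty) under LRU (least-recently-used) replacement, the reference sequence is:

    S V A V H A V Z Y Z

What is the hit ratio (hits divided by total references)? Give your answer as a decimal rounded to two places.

0.40

S → fault, frames (S)
V → fault, frames (S V)
A → fault, frames (S V A)
V → hit
H → fault, evict S, frames (A V H)
A → hit
V → hit
Z → fault, evict H, frames (A V Z)
Y → fault, evict A, frames (V Z Y)
Z → hit
Hits: 4 of 10 references → 4/10 = 0.4000.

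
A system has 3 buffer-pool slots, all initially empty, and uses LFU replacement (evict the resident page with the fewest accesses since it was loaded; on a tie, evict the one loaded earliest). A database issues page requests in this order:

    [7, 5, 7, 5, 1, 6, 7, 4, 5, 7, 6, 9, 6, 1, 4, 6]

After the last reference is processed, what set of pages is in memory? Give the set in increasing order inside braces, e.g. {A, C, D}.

{5, 6, 7}

7: fault, frames [7]
5: fault, frames [7, 5]
7: hit
5: hit
1: fault, frames [7, 5, 1]
6: fault, evict 1, frames [7, 5, 6]
7: hit
4: fault, evict 6, frames [7, 5, 4]
5: hit
7: hit
6: fault, evict 4, frames [7, 5, 6]
9: fault, evict 6, frames [7, 5, 9]
6: fault, evict 9, frames [7, 5, 6]
1: fault, evict 6, frames [7, 5, 1]
4: fault, evict 1, frames [7, 5, 4]
6: fault, evict 4, frames [7, 5, 6]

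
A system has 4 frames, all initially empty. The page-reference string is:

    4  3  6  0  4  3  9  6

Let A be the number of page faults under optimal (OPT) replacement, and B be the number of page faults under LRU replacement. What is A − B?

Under OPT: F F F F . . F . → 5 faults.
Under LRU: F F F F . . F F → 6 faults.
A − B = 5 − 6 = -1.

-1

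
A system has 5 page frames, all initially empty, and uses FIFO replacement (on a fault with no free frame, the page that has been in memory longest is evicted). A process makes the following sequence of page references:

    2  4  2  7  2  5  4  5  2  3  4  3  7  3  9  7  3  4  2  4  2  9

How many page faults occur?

8

2 -> miss, frames (2)
4 -> miss, frames (2 4)
2 -> hit
7 -> miss, frames (2 4 7)
2 -> hit
5 -> miss, frames (2 4 7 5)
4 -> hit
5 -> hit
2 -> hit
3 -> miss, frames (2 4 7 5 3)
4 -> hit
3 -> hit
7 -> hit
3 -> hit
9 -> miss, evict 2, frames (4 7 5 3 9)
7 -> hit
3 -> hit
4 -> hit
2 -> miss, evict 4, frames (7 5 3 9 2)
4 -> miss, evict 7, frames (5 3 9 2 4)
2 -> hit
9 -> hit
Page faults: 8.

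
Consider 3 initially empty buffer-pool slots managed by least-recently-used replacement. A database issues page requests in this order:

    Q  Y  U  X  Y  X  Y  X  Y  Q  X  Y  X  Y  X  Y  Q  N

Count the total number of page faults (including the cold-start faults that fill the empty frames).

Q -> fault, frames [Q]
Y -> fault, frames [Q, Y]
U -> fault, frames [Q, Y, U]
X -> fault, evict Q, frames [Y, U, X]
Y -> hit
X -> hit
Y -> hit
X -> hit
Y -> hit
Q -> fault, evict U, frames [X, Y, Q]
X -> hit
Y -> hit
X -> hit
Y -> hit
X -> hit
Y -> hit
Q -> hit
N -> fault, evict X, frames [Y, Q, N]
Page faults: 6.

6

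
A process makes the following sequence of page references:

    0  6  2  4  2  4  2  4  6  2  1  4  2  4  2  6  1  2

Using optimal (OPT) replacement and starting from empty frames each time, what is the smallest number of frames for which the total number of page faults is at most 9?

2

f=1: 18 faults
f=2: 9 faults
f=3: 6 faults
f=4: 5 faults
f=5: 5 faults
Smallest f with faults ≤ 9 is 2.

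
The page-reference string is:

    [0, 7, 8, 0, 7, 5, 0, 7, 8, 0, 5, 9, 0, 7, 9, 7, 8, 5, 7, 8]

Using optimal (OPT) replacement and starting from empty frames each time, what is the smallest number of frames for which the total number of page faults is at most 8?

3

f=1: 20 faults
f=2: 13 faults
f=3: 8 faults
f=4: 6 faults
f=5: 5 faults
Smallest f with faults ≤ 8 is 3.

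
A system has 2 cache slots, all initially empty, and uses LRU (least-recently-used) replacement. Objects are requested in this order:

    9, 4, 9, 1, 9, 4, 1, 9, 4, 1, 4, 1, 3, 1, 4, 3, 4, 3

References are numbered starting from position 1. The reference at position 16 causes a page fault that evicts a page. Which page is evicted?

1

pos 1: 9 -> miss, frames (9)
pos 2: 4 -> miss, frames (9 4)
pos 3: 9 -> hit
pos 4: 1 -> miss, evict 4, frames (9 1)
pos 5: 9 -> hit
pos 6: 4 -> miss, evict 1, frames (9 4)
pos 7: 1 -> miss, evict 9, frames (4 1)
pos 8: 9 -> miss, evict 4, frames (1 9)
pos 9: 4 -> miss, evict 1, frames (9 4)
pos 10: 1 -> miss, evict 9, frames (4 1)
pos 11: 4 -> hit
pos 12: 1 -> hit
pos 13: 3 -> miss, evict 4, frames (1 3)
pos 14: 1 -> hit
pos 15: 4 -> miss, evict 3, frames (1 4)
pos 16: 3 -> miss, evict 1, frames (4 3)
At position 16, page 1 is evicted.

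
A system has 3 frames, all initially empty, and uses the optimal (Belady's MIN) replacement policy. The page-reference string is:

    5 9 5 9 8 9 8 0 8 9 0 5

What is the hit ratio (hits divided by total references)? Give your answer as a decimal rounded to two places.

5 → fault, frames {5}
9 → fault, frames {5,9}
5 → hit
9 → hit
8 → fault, frames {5,9,8}
9 → hit
8 → hit
0 → fault, evict 5, frames {9,8,0}
8 → hit
9 → hit
0 → hit
5 → fault, evict 0, frames {9,8,5}
Hits: 7 of 12 references → 7/12 = 0.5833.

0.58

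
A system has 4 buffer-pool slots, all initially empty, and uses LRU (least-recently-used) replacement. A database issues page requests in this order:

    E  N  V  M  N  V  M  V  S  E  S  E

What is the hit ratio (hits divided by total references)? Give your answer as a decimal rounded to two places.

E → miss, frames (E)
N → miss, frames (E N)
V → miss, frames (E N V)
M → miss, frames (E N V M)
N → hit
V → hit
M → hit
V → hit
S → miss, evict E, frames (N M V S)
E → miss, evict N, frames (M V S E)
S → hit
E → hit
Hits: 6 of 12 references → 6/12 = 0.5000.

0.50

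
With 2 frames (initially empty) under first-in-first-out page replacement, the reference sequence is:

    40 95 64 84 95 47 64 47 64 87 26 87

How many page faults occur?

9

40 -> miss, frames [40]
95 -> miss, frames [40, 95]
64 -> miss, evict 40, frames [95, 64]
84 -> miss, evict 95, frames [64, 84]
95 -> miss, evict 64, frames [84, 95]
47 -> miss, evict 84, frames [95, 47]
64 -> miss, evict 95, frames [47, 64]
47 -> hit
64 -> hit
87 -> miss, evict 47, frames [64, 87]
26 -> miss, evict 64, frames [87, 26]
87 -> hit
Page faults: 9.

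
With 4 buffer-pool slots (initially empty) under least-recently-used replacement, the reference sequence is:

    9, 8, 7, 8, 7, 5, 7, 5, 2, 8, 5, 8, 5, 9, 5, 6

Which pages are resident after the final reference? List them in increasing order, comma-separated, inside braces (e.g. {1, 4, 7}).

{5, 6, 8, 9}

9 → fault, frames [9]
8 → fault, frames [9, 8]
7 → fault, frames [9, 8, 7]
8 → hit
7 → hit
5 → fault, frames [9, 8, 7, 5]
7 → hit
5 → hit
2 → fault, evict 9, frames [8, 7, 5, 2]
8 → hit
5 → hit
8 → hit
5 → hit
9 → fault, evict 7, frames [2, 8, 5, 9]
5 → hit
6 → fault, evict 2, frames [8, 9, 5, 6]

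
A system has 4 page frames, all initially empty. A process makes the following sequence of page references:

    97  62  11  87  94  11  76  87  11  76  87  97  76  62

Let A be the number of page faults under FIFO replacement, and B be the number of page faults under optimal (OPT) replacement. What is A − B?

Under FIFO: F F F F F . F . . . . F . F → 8 faults.
Under OPT: F F F F F . F . . . . . . F → 7 faults.
A − B = 8 − 7 = 1.

1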